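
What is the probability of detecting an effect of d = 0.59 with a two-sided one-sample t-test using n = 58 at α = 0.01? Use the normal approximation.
Power ≈ 0.97

Power calculation (one-sample t-test, normal approximation):
z_β = d · √n - z_{α/2}
z_β = 0.59 · √58 - 2.576
z_β = 0.59 · 7.616 - 2.576
z_β = 1.917

Power = Φ(z_β) = Φ(1.917) ≈ 0.972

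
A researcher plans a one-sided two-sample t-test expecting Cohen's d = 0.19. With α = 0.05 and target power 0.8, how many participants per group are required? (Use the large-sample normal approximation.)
n = 343 per group

Sample size formula (two-sample t-test, normal approximation):
n = 2 · ((z_α + z_β) / d)²

z_α = 1.645 (for α = 0.05, one-sided)
z_β = 0.842 (for power = 0.8)
d = 0.19

n = 2 · ((1.645 + 0.842) / 0.19)²
n = 2 · (13.089)²
n ≈ 342.64
Round up to the next whole number: n = 343 per group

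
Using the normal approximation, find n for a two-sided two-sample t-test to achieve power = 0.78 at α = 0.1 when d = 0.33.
n = 108 per group

Sample size formula (two-sample t-test, normal approximation):
n = 2 · ((z_{α/2} + z_β) / d)²

z_{α/2} = 1.645 (for α = 0.1, two-sided)
z_β = 0.772 (for power = 0.78)
d = 0.33

n = 2 · ((1.645 + 0.772) / 0.33)²
n = 2 · (7.324)²
n ≈ 107.28
Round up to the next whole number: n = 108 per group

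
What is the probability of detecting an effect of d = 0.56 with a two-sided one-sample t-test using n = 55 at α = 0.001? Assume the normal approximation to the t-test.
Power ≈ 0.81

Power calculation (one-sample t-test, normal approximation):
z_β = d · √n - z_{α/2}
z_β = 0.56 · √55 - 3.291
z_β = 0.56 · 7.416 - 3.291
z_β = 0.863

Power = Φ(z_β) = Φ(0.863) ≈ 0.806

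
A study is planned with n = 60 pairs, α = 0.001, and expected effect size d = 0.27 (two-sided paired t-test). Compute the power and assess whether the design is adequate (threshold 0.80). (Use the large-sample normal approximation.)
Power ≈ 0.12; the study is underpowered (power < 0.80)

Power calculation (paired t-test, normal approximation):
z_β = d · √n - z_{α/2}
z_β = 0.27 · √60 - 3.291
z_β = 0.27 · 7.746 - 3.291
z_β = -1.199

Power = Φ(z_β) = Φ(-1.199) ≈ 0.115

Effect size d = 0.27 is small by Cohen's convention (0.2/0.5/0.8).

Threshold: power ≥ 0.80 is conventionally adequate.
Power ≈ 0.12 → the study is underpowered (power < 0.80).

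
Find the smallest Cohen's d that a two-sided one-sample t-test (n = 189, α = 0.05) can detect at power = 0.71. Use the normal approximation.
d ≈ 0.18

Minimum detectable effect (one-sample t-test, normal approximation):
d = (z_{α/2} + z_β) / √n
d = (1.960 + 0.553) / √189
d = 2.513 / 13.748
d ≈ 0.18

By Cohen's convention (0.2 small / 0.5 medium / 0.8 large): very small effect.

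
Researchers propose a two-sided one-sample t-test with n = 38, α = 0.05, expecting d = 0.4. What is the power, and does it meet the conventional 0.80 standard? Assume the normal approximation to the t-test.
Power ≈ 0.69; the study is underpowered (power < 0.80)

Power calculation (one-sample t-test, normal approximation):
z_β = d · √n - z_{α/2}
z_β = 0.4 · √38 - 1.960
z_β = 0.4 · 6.164 - 1.960
z_β = 0.506

Power = Φ(z_β) = Φ(0.506) ≈ 0.694

Effect size d = 0.4 is small by Cohen's convention (0.2/0.5/0.8).

Threshold: power ≥ 0.80 is conventionally adequate.
Power ≈ 0.69 → the study is underpowered (power < 0.80).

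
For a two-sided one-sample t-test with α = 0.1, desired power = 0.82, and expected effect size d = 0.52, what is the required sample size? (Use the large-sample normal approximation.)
n = 25

Sample size formula (one-sample t-test, normal approximation):
n = ((z_{α/2} + z_β) / d)²

z_{α/2} = 1.645 (for α = 0.1, two-sided)
z_β = 0.915 (for power = 0.82)
d = 0.52

n = ((1.645 + 0.915) / 0.52)²
n = (4.923)²
n ≈ 24.24
Round up to the next whole number: n = 25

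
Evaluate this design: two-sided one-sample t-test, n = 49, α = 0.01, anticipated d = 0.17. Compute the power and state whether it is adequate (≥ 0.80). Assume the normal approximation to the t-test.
Power ≈ 0.08; the study is underpowered (power < 0.80)

Power calculation (one-sample t-test, normal approximation):
z_β = d · √n - z_{α/2}
z_β = 0.17 · √49 - 2.576
z_β = 0.17 · 7.000 - 2.576
z_β = -1.386

Power = Φ(z_β) = Φ(-1.386) ≈ 0.083

Effect size d = 0.17 is very small by Cohen's convention (0.2/0.5/0.8).

Threshold: power ≥ 0.80 is conventionally adequate.
Power ≈ 0.08 → the study is underpowered (power < 0.80).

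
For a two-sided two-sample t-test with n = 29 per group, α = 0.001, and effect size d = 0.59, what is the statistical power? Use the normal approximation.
Power ≈ 0.15

Power calculation (two-sample t-test, normal approximation):
z_β = d · √(n/2) - z_{α/2}
z_β = 0.59 · √(29/2) - 3.291
z_β = 0.59 · 3.808 - 3.291
z_β = -1.044

Power = Φ(z_β) = Φ(-1.044) ≈ 0.148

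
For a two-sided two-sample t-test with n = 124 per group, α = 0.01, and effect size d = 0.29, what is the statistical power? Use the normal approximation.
Power ≈ 0.39

Power calculation (two-sample t-test, normal approximation):
z_β = d · √(n/2) - z_{α/2}
z_β = 0.29 · √(124/2) - 2.576
z_β = 0.29 · 7.874 - 2.576
z_β = -0.292

Power = Φ(z_β) = Φ(-0.292) ≈ 0.385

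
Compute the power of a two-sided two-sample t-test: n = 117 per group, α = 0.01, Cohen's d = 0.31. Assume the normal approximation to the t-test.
Power ≈ 0.42

Power calculation (two-sample t-test, normal approximation):
z_β = d · √(n/2) - z_{α/2}
z_β = 0.31 · √(117/2) - 2.576
z_β = 0.31 · 7.649 - 2.576
z_β = -0.205

Power = Φ(z_β) = Φ(-0.205) ≈ 0.419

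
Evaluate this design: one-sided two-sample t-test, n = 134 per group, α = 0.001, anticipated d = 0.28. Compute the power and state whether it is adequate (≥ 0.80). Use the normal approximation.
Power ≈ 0.21; the study is underpowered (power < 0.80)

Power calculation (two-sample t-test, normal approximation):
z_β = d · √(n/2) - z_α
z_β = 0.28 · √(134/2) - 3.090
z_β = 0.28 · 8.185 - 3.090
z_β = -0.798

Power = Φ(z_β) = Φ(-0.798) ≈ 0.212

Effect size d = 0.28 is small by Cohen's convention (0.2/0.5/0.8).

Threshold: power ≥ 0.80 is conventionally adequate.
Power ≈ 0.21 → the study is underpowered (power < 0.80).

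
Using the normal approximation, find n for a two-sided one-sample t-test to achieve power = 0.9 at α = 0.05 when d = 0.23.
n = 199

Sample size formula (one-sample t-test, normal approximation):
n = ((z_{α/2} + z_β) / d)²

z_{α/2} = 1.960 (for α = 0.05, two-sided)
z_β = 1.282 (for power = 0.9)
d = 0.23

n = ((1.960 + 1.282) / 0.23)²
n = (14.096)²
n ≈ 198.70
Round up to the next whole number: n = 199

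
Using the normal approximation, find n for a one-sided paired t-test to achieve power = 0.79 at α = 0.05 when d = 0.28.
n = 77 pairs

Sample size formula (paired t-test, normal approximation):
n = ((z_α + z_β) / d)²

z_α = 1.645 (for α = 0.05, one-sided)
z_β = 0.806 (for power = 0.79)
d = 0.28

n = ((1.645 + 0.806) / 0.28)²
n = (8.754)²
n ≈ 76.63
Round up to the next whole number: n = 77 pairs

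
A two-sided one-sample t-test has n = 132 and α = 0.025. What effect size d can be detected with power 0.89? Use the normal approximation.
d ≈ 0.30

Minimum detectable effect (one-sample t-test, normal approximation):
d = (z_{α/2} + z_β) / √n
d = (2.241 + 1.227) / √132
d = 3.468 / 11.489
d ≈ 0.30

By Cohen's convention (0.2 small / 0.5 medium / 0.8 large): small effect.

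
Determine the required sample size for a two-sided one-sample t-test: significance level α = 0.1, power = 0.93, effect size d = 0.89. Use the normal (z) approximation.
n = 13

Sample size formula (one-sample t-test, normal approximation):
n = ((z_{α/2} + z_β) / d)²

z_{α/2} = 1.645 (for α = 0.1, two-sided)
z_β = 1.476 (for power = 0.93)
d = 0.89

n = ((1.645 + 1.476) / 0.89)²
n = (3.507)²
n ≈ 12.30
Round up to the next whole number: n = 13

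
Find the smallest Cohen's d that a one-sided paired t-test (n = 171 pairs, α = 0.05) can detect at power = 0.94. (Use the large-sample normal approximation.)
d ≈ 0.24

Minimum detectable effect (paired t-test, normal approximation):
d = (z_α + z_β) / √n
d = (1.645 + 1.555) / √171
d = 3.200 / 13.077
d ≈ 0.24

By Cohen's convention (0.2 small / 0.5 medium / 0.8 large): small effect.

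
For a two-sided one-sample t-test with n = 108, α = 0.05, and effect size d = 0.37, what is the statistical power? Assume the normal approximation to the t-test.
Power ≈ 0.97

Power calculation (one-sample t-test, normal approximation):
z_β = d · √n - z_{α/2}
z_β = 0.37 · √108 - 1.960
z_β = 0.37 · 10.392 - 1.960
z_β = 1.885

Power = Φ(z_β) = Φ(1.885) ≈ 0.970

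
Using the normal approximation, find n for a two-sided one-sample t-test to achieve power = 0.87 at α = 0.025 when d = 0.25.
n = 182

Sample size formula (one-sample t-test, normal approximation):
n = ((z_{α/2} + z_β) / d)²

z_{α/2} = 2.241 (for α = 0.025, two-sided)
z_β = 1.126 (for power = 0.87)
d = 0.25

n = ((2.241 + 1.126) / 0.25)²
n = (13.468)²
n ≈ 181.39
Round up to the next whole number: n = 182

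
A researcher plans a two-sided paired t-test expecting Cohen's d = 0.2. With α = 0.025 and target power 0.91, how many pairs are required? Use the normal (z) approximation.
n = 321 pairs

Sample size formula (paired t-test, normal approximation):
n = ((z_{α/2} + z_β) / d)²

z_{α/2} = 2.241 (for α = 0.025, two-sided)
z_β = 1.341 (for power = 0.91)
d = 0.2

n = ((2.241 + 1.341) / 0.2)²
n = (17.910)²
n ≈ 320.77
Round up to the next whole number: n = 321 pairs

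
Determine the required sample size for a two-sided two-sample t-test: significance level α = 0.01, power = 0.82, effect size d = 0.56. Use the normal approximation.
n = 78 per group

Sample size formula (two-sample t-test, normal approximation):
n = 2 · ((z_{α/2} + z_β) / d)²

z_{α/2} = 2.576 (for α = 0.01, two-sided)
z_β = 0.915 (for power = 0.82)
d = 0.56

n = 2 · ((2.576 + 0.915) / 0.56)²
n = 2 · (6.234)²
n ≈ 77.73
Round up to the next whole number: n = 78 per group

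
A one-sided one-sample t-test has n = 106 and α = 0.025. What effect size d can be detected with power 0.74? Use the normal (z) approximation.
d ≈ 0.25

Minimum detectable effect (one-sample t-test, normal approximation):
d = (z_α + z_β) / √n
d = (1.960 + 0.643) / √106
d = 2.603 / 10.296
d ≈ 0.25

By Cohen's convention (0.2 small / 0.5 medium / 0.8 large): small effect.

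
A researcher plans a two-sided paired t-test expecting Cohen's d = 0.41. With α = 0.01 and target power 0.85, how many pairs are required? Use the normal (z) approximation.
n = 78 pairs

Sample size formula (paired t-test, normal approximation):
n = ((z_{α/2} + z_β) / d)²

z_{α/2} = 2.576 (for α = 0.01, two-sided)
z_β = 1.036 (for power = 0.85)
d = 0.41

n = ((2.576 + 1.036) / 0.41)²
n = (8.810)²
n ≈ 77.62
Round up to the next whole number: n = 78 pairs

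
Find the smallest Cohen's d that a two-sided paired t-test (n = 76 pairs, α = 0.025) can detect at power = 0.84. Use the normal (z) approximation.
d ≈ 0.37

Minimum detectable effect (paired t-test, normal approximation):
d = (z_{α/2} + z_β) / √n
d = (2.241 + 0.994) / √76
d = 3.236 / 8.718
d ≈ 0.37

By Cohen's convention (0.2 small / 0.5 medium / 0.8 large): small effect.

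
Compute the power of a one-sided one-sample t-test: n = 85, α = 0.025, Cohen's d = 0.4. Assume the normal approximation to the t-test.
Power ≈ 0.96

Power calculation (one-sample t-test, normal approximation):
z_β = d · √n - z_α
z_β = 0.4 · √85 - 1.960
z_β = 0.4 · 9.220 - 1.960
z_β = 1.728

Power = Φ(z_β) = Φ(1.728) ≈ 0.958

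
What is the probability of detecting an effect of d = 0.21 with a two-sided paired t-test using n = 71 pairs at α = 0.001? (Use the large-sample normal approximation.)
Power ≈ 0.06

Power calculation (paired t-test, normal approximation):
z_β = d · √n - z_{α/2}
z_β = 0.21 · √71 - 3.291
z_β = 0.21 · 8.426 - 3.291
z_β = -1.521

Power = Φ(z_β) = Φ(-1.521) ≈ 0.064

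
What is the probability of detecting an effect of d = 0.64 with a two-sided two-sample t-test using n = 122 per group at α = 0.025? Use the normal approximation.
Power ≈ 1.00

Power calculation (two-sample t-test, normal approximation):
z_β = d · √(n/2) - z_{α/2}
z_β = 0.64 · √(122/2) - 2.241
z_β = 0.64 · 7.810 - 2.241
z_β = 2.757

Power = Φ(z_β) = Φ(2.757) ≈ 0.997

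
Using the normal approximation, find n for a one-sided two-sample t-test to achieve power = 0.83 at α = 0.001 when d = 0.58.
n = 98 per group

Sample size formula (two-sample t-test, normal approximation):
n = 2 · ((z_α + z_β) / d)²

z_α = 3.090 (for α = 0.001, one-sided)
z_β = 0.954 (for power = 0.83)
d = 0.58

n = 2 · ((3.090 + 0.954) / 0.58)²
n = 2 · (6.972)²
n ≈ 97.22
Round up to the next whole number: n = 98 per group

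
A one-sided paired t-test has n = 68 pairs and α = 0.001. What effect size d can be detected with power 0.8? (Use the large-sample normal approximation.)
d ≈ 0.48

Minimum detectable effect (paired t-test, normal approximation):
d = (z_α + z_β) / √n
d = (3.090 + 0.842) / √68
d = 3.932 / 8.246
d ≈ 0.48

By Cohen's convention (0.2 small / 0.5 medium / 0.8 large): small effect.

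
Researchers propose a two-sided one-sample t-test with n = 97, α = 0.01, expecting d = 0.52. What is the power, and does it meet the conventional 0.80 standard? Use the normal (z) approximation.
Power ≈ 0.99; the study is adequately powered (power ≥ 0.80)

Power calculation (one-sample t-test, normal approximation):
z_β = d · √n - z_{α/2}
z_β = 0.52 · √97 - 2.576
z_β = 0.52 · 9.849 - 2.576
z_β = 2.546

Power = Φ(z_β) = Φ(2.546) ≈ 0.995

Effect size d = 0.52 is medium by Cohen's convention (0.2/0.5/0.8).

Threshold: power ≥ 0.80 is conventionally adequate.
Power ≈ 0.99 → the study is adequately powered (power ≥ 0.80).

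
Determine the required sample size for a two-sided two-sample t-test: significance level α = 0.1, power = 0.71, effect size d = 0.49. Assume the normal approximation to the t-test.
n = 41 per group

Sample size formula (two-sample t-test, normal approximation):
n = 2 · ((z_{α/2} + z_β) / d)²

z_{α/2} = 1.645 (for α = 0.1, two-sided)
z_β = 0.553 (for power = 0.71)
d = 0.49

n = 2 · ((1.645 + 0.553) / 0.49)²
n = 2 · (4.486)²
n ≈ 40.25
Round up to the next whole number: n = 41 per group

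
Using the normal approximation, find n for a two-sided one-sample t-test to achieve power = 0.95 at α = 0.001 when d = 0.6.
n = 68

Sample size formula (one-sample t-test, normal approximation):
n = ((z_{α/2} + z_β) / d)²

z_{α/2} = 3.291 (for α = 0.001, two-sided)
z_β = 1.645 (for power = 0.95)
d = 0.6

n = ((3.291 + 1.645) / 0.6)²
n = (8.227)²
n ≈ 67.68
Round up to the next whole number: n = 68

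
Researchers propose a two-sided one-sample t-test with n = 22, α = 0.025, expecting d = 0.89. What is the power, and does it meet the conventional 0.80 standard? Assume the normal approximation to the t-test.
Power ≈ 0.97; the study is adequately powered (power ≥ 0.80)

Power calculation (one-sample t-test, normal approximation):
z_β = d · √n - z_{α/2}
z_β = 0.89 · √22 - 2.241
z_β = 0.89 · 4.690 - 2.241
z_β = 1.933

Power = Φ(z_β) = Φ(1.933) ≈ 0.973

Effect size d = 0.89 is large by Cohen's convention (0.2/0.5/0.8).

Threshold: power ≥ 0.80 is conventionally adequate.
Power ≈ 0.97 → the study is adequately powered (power ≥ 0.80).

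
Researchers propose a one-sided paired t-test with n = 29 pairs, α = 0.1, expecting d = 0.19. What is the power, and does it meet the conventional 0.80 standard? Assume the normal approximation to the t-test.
Power ≈ 0.40; the study is underpowered (power < 0.80)

Power calculation (paired t-test, normal approximation):
z_β = d · √n - z_α
z_β = 0.19 · √29 - 1.282
z_β = 0.19 · 5.385 - 1.282
z_β = -0.258

Power = Φ(z_β) = Φ(-0.258) ≈ 0.398

Effect size d = 0.19 is very small by Cohen's convention (0.2/0.5/0.8).

Threshold: power ≥ 0.80 is conventionally adequate.
Power ≈ 0.40 → the study is underpowered (power < 0.80).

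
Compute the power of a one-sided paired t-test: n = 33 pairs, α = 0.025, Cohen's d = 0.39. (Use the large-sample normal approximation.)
Power ≈ 0.61

Power calculation (paired t-test, normal approximation):
z_β = d · √n - z_α
z_β = 0.39 · √33 - 1.960
z_β = 0.39 · 5.745 - 1.960
z_β = 0.280

Power = Φ(z_β) = Φ(0.280) ≈ 0.610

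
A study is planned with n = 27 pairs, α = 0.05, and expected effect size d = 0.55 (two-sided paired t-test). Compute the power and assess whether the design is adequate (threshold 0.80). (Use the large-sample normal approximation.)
Power ≈ 0.82; the study is adequately powered (power ≥ 0.80)

Power calculation (paired t-test, normal approximation):
z_β = d · √n - z_{α/2}
z_β = 0.55 · √27 - 1.960
z_β = 0.55 · 5.196 - 1.960
z_β = 0.898

Power = Φ(z_β) = Φ(0.898) ≈ 0.815

Effect size d = 0.55 is medium by Cohen's convention (0.2/0.5/0.8).

Threshold: power ≥ 0.80 is conventionally adequate.
Power ≈ 0.82 → the study is adequately powered (power ≥ 0.80).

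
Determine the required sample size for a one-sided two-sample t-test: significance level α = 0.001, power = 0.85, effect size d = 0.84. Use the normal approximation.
n = 49 per group

Sample size formula (two-sample t-test, normal approximation):
n = 2 · ((z_α + z_β) / d)²

z_α = 3.090 (for α = 0.001, one-sided)
z_β = 1.036 (for power = 0.85)
d = 0.84

n = 2 · ((3.090 + 1.036) / 0.84)²
n = 2 · (4.912)²
n ≈ 48.26
Round up to the next whole number: n = 49 per group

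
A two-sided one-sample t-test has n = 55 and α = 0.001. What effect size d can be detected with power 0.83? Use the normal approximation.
d ≈ 0.57

Minimum detectable effect (one-sample t-test, normal approximation):
d = (z_{α/2} + z_β) / √n
d = (3.291 + 0.954) / √55
d = 4.245 / 7.416
d ≈ 0.57

By Cohen's convention (0.2 small / 0.5 medium / 0.8 large): medium effect.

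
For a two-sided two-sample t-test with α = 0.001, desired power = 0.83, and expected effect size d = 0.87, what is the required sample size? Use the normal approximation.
n = 48 per group

Sample size formula (two-sample t-test, normal approximation):
n = 2 · ((z_{α/2} + z_β) / d)²

z_{α/2} = 3.291 (for α = 0.001, two-sided)
z_β = 0.954 (for power = 0.83)
d = 0.87

n = 2 · ((3.291 + 0.954) / 0.87)²
n = 2 · (4.879)²
n ≈ 47.61
Round up to the next whole number: n = 48 per group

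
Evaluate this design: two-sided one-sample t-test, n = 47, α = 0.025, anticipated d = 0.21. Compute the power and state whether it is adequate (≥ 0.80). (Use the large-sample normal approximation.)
Power ≈ 0.21; the study is underpowered (power < 0.80)

Power calculation (one-sample t-test, normal approximation):
z_β = d · √n - z_{α/2}
z_β = 0.21 · √47 - 2.241
z_β = 0.21 · 6.856 - 2.241
z_β = -0.802

Power = Φ(z_β) = Φ(-0.802) ≈ 0.211

Effect size d = 0.21 is small by Cohen's convention (0.2/0.5/0.8).

Threshold: power ≥ 0.80 is conventionally adequate.
Power ≈ 0.21 → the study is underpowered (power < 0.80).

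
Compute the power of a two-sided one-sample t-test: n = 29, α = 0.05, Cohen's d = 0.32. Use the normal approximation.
Power ≈ 0.41

Power calculation (one-sample t-test, normal approximation):
z_β = d · √n - z_{α/2}
z_β = 0.32 · √29 - 1.960
z_β = 0.32 · 5.385 - 1.960
z_β = -0.237

Power = Φ(z_β) = Φ(-0.237) ≈ 0.406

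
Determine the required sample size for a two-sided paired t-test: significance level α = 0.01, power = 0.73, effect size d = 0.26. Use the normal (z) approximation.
n = 151 pairs

Sample size formula (paired t-test, normal approximation):
n = ((z_{α/2} + z_β) / d)²

z_{α/2} = 2.576 (for α = 0.01, two-sided)
z_β = 0.613 (for power = 0.73)
d = 0.26

n = ((2.576 + 0.613) / 0.26)²
n = (12.265)²
n ≈ 150.43
Round up to the next whole number: n = 151 pairs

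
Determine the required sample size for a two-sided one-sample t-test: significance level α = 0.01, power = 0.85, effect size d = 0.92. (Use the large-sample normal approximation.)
n = 16

Sample size formula (one-sample t-test, normal approximation):
n = ((z_{α/2} + z_β) / d)²

z_{α/2} = 2.576 (for α = 0.01, two-sided)
z_β = 1.036 (for power = 0.85)
d = 0.92

n = ((2.576 + 1.036) / 0.92)²
n = (3.926)²
n ≈ 15.41
Round up to the next whole number: n = 16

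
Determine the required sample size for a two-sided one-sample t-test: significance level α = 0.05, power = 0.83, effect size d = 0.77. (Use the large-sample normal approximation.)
n = 15

Sample size formula (one-sample t-test, normal approximation):
n = ((z_{α/2} + z_β) / d)²

z_{α/2} = 1.960 (for α = 0.05, two-sided)
z_β = 0.954 (for power = 0.83)
d = 0.77

n = ((1.960 + 0.954) / 0.77)²
n = (3.784)²
n ≈ 14.32
Round up to the next whole number: n = 15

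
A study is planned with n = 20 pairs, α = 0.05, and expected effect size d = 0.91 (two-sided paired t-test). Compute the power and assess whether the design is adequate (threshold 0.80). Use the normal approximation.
Power ≈ 0.98; the study is adequately powered (power ≥ 0.80)

Power calculation (paired t-test, normal approximation):
z_β = d · √n - z_{α/2}
z_β = 0.91 · √20 - 1.960
z_β = 0.91 · 4.472 - 1.960
z_β = 2.110

Power = Φ(z_β) = Φ(2.110) ≈ 0.983

Effect size d = 0.91 is large by Cohen's convention (0.2/0.5/0.8).

Threshold: power ≥ 0.80 is conventionally adequate.
Power ≈ 0.98 → the study is adequately powered (power ≥ 0.80).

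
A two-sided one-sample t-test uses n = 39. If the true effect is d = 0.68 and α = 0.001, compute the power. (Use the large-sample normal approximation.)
Power ≈ 0.83

Power calculation (one-sample t-test, normal approximation):
z_β = d · √n - z_{α/2}
z_β = 0.68 · √39 - 3.291
z_β = 0.68 · 6.245 - 3.291
z_β = 0.956

Power = Φ(z_β) = Φ(0.956) ≈ 0.830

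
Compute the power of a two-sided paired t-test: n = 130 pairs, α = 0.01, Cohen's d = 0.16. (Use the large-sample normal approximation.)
Power ≈ 0.23

Power calculation (paired t-test, normal approximation):
z_β = d · √n - z_{α/2}
z_β = 0.16 · √130 - 2.576
z_β = 0.16 · 11.402 - 2.576
z_β = -0.752

Power = Φ(z_β) = Φ(-0.752) ≈ 0.226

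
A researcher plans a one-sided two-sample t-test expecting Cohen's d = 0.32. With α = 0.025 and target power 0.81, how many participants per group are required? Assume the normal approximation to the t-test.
n = 158 per group

Sample size formula (two-sample t-test, normal approximation):
n = 2 · ((z_α + z_β) / d)²

z_α = 1.960 (for α = 0.025, one-sided)
z_β = 0.878 (for power = 0.81)
d = 0.32

n = 2 · ((1.960 + 0.878) / 0.32)²
n = 2 · (8.869)²
n ≈ 157.32
Round up to the next whole number: n = 158 per group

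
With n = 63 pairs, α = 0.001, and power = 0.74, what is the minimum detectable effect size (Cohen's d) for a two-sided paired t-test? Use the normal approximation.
d ≈ 0.50

Minimum detectable effect (paired t-test, normal approximation):
d = (z_{α/2} + z_β) / √n
d = (3.291 + 0.643) / √63
d = 3.934 / 7.937
d ≈ 0.50

By Cohen's convention (0.2 small / 0.5 medium / 0.8 large): medium effect.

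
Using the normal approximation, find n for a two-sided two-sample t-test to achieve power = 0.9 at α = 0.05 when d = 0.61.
n = 57 per group

Sample size formula (two-sample t-test, normal approximation):
n = 2 · ((z_{α/2} + z_β) / d)²

z_{α/2} = 1.960 (for α = 0.05, two-sided)
z_β = 1.282 (for power = 0.9)
d = 0.61

n = 2 · ((1.960 + 1.282) / 0.61)²
n = 2 · (5.315)²
n ≈ 56.50
Round up to the next whole number: n = 57 per group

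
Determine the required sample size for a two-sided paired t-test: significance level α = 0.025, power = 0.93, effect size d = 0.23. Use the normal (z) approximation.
n = 262 pairs

Sample size formula (paired t-test, normal approximation):
n = ((z_{α/2} + z_β) / d)²

z_{α/2} = 2.241 (for α = 0.025, two-sided)
z_β = 1.476 (for power = 0.93)
d = 0.23

n = ((2.241 + 1.476) / 0.23)²
n = (16.161)²
n ≈ 261.18
Round up to the next whole number: n = 262 pairs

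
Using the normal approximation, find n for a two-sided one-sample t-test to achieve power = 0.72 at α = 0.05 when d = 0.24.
n = 113

Sample size formula (one-sample t-test, normal approximation):
n = ((z_{α/2} + z_β) / d)²

z_{α/2} = 1.960 (for α = 0.05, two-sided)
z_β = 0.583 (for power = 0.72)
d = 0.24

n = ((1.960 + 0.583) / 0.24)²
n = (10.596)²
n ≈ 112.28
Round up to the next whole number: n = 113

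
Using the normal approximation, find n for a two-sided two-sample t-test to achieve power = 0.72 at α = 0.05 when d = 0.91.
n = 16 per group

Sample size formula (two-sample t-test, normal approximation):
n = 2 · ((z_{α/2} + z_β) / d)²

z_{α/2} = 1.960 (for α = 0.05, two-sided)
z_β = 0.583 (for power = 0.72)
d = 0.91

n = 2 · ((1.960 + 0.583) / 0.91)²
n = 2 · (2.795)²
n ≈ 15.62
Round up to the next whole number: n = 16 per group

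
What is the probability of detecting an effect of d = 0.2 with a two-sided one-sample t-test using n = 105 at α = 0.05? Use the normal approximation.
Power ≈ 0.54

Power calculation (one-sample t-test, normal approximation):
z_β = d · √n - z_{α/2}
z_β = 0.2 · √105 - 1.960
z_β = 0.2 · 10.247 - 1.960
z_β = 0.089

Power = Φ(z_β) = Φ(0.089) ≈ 0.536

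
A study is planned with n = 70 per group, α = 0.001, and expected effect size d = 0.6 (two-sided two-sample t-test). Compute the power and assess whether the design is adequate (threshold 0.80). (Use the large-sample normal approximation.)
Power ≈ 0.60; the study is underpowered (power < 0.80)

Power calculation (two-sample t-test, normal approximation):
z_β = d · √(n/2) - z_{α/2}
z_β = 0.6 · √(70/2) - 3.291
z_β = 0.6 · 5.916 - 3.291
z_β = 0.259

Power = Φ(z_β) = Φ(0.259) ≈ 0.602

Effect size d = 0.6 is medium by Cohen's convention (0.2/0.5/0.8).

Threshold: power ≥ 0.80 is conventionally adequate.
Power ≈ 0.60 → the study is underpowered (power < 0.80).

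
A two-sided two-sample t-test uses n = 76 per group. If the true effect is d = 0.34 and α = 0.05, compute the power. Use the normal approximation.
Power ≈ 0.55

Power calculation (two-sample t-test, normal approximation):
z_β = d · √(n/2) - z_{α/2}
z_β = 0.34 · √(76/2) - 1.960
z_β = 0.34 · 6.164 - 1.960
z_β = 0.136

Power = Φ(z_β) = Φ(0.136) ≈ 0.554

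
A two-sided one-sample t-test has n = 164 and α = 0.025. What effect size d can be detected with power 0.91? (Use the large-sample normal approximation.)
d ≈ 0.28

Minimum detectable effect (one-sample t-test, normal approximation):
d = (z_{α/2} + z_β) / √n
d = (2.241 + 1.341) / √164
d = 3.582 / 12.806
d ≈ 0.28

By Cohen's convention (0.2 small / 0.5 medium / 0.8 large): small effect.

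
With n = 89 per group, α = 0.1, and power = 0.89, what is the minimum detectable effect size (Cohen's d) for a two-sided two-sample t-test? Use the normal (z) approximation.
d ≈ 0.43

Minimum detectable effect (two-sample t-test, normal approximation):
d = (z_{α/2} + z_β) / √(n/2)
d = (1.645 + 1.227) / √(89/2)
d = 2.871 / 6.671
d ≈ 0.43

By Cohen's convention (0.2 small / 0.5 medium / 0.8 large): small effect.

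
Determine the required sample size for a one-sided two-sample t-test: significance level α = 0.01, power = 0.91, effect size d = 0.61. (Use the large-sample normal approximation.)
n = 73 per group

Sample size formula (two-sample t-test, normal approximation):
n = 2 · ((z_α + z_β) / d)²

z_α = 2.326 (for α = 0.01, one-sided)
z_β = 1.341 (for power = 0.91)
d = 0.61

n = 2 · ((2.326 + 1.341) / 0.61)²
n = 2 · (6.011)²
n ≈ 72.26
Round up to the next whole number: n = 73 per group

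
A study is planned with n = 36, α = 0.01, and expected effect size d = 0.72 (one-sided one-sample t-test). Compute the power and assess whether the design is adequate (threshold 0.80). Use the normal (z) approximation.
Power ≈ 0.98; the study is adequately powered (power ≥ 0.80)

Power calculation (one-sample t-test, normal approximation):
z_β = d · √n - z_α
z_β = 0.72 · √36 - 2.326
z_β = 0.72 · 6.000 - 2.326
z_β = 1.994

Power = Φ(z_β) = Φ(1.994) ≈ 0.977

Effect size d = 0.72 is medium by Cohen's convention (0.2/0.5/0.8).

Threshold: power ≥ 0.80 is conventionally adequate.
Power ≈ 0.98 → the study is adequately powered (power ≥ 0.80).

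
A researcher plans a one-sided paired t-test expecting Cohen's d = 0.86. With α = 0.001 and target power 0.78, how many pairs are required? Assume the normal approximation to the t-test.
n = 21 pairs

Sample size formula (paired t-test, normal approximation):
n = ((z_α + z_β) / d)²

z_α = 3.090 (for α = 0.001, one-sided)
z_β = 0.772 (for power = 0.78)
d = 0.86

n = ((3.090 + 0.772) / 0.86)²
n = (4.491)²
n ≈ 20.17
Round up to the next whole number: n = 21 pairs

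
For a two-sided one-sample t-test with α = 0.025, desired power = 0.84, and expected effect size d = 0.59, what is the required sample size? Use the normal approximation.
n = 31

Sample size formula (one-sample t-test, normal approximation):
n = ((z_{α/2} + z_β) / d)²

z_{α/2} = 2.241 (for α = 0.025, two-sided)
z_β = 0.994 (for power = 0.84)
d = 0.59

n = ((2.241 + 0.994) / 0.59)²
n = (5.483)²
n ≈ 30.06
Round up to the next whole number: n = 31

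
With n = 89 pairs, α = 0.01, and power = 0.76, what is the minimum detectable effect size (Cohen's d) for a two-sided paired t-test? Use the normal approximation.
d ≈ 0.35

Minimum detectable effect (paired t-test, normal approximation):
d = (z_{α/2} + z_β) / √n
d = (2.576 + 0.706) / √89
d = 3.282 / 9.434
d ≈ 0.35

By Cohen's convention (0.2 small / 0.5 medium / 0.8 large): small effect.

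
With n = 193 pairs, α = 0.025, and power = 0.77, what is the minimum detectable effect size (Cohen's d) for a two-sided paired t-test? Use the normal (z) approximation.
d ≈ 0.21

Minimum detectable effect (paired t-test, normal approximation):
d = (z_{α/2} + z_β) / √n
d = (2.241 + 0.739) / √193
d = 2.980 / 13.892
d ≈ 0.21

By Cohen's convention (0.2 small / 0.5 medium / 0.8 large): small effect.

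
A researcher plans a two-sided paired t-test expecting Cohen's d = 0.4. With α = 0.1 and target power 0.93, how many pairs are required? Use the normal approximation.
n = 61 pairs

Sample size formula (paired t-test, normal approximation):
n = ((z_{α/2} + z_β) / d)²

z_{α/2} = 1.645 (for α = 0.1, two-sided)
z_β = 1.476 (for power = 0.93)
d = 0.4

n = ((1.645 + 1.476) / 0.4)²
n = (7.803)²
n ≈ 60.89
Round up to the next whole number: n = 61 pairs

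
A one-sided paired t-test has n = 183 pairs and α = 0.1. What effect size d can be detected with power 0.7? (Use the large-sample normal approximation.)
d ≈ 0.13

Minimum detectable effect (paired t-test, normal approximation):
d = (z_α + z_β) / √n
d = (1.282 + 0.524) / √183
d = 1.806 / 13.528
d ≈ 0.13

By Cohen's convention (0.2 small / 0.5 medium / 0.8 large): very small effect.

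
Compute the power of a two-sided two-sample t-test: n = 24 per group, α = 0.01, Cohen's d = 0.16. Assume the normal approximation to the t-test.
Power ≈ 0.02

Power calculation (two-sample t-test, normal approximation):
z_β = d · √(n/2) - z_{α/2}
z_β = 0.16 · √(24/2) - 2.576
z_β = 0.16 · 3.464 - 2.576
z_β = -2.022

Power = Φ(z_β) = Φ(-2.022) ≈ 0.022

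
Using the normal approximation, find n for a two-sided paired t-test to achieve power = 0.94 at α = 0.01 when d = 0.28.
n = 218 pairs

Sample size formula (paired t-test, normal approximation):
n = ((z_{α/2} + z_β) / d)²

z_{α/2} = 2.576 (for α = 0.01, two-sided)
z_β = 1.555 (for power = 0.94)
d = 0.28

n = ((2.576 + 1.555) / 0.28)²
n = (14.754)²
n ≈ 217.68
Round up to the next whole number: n = 218 pairs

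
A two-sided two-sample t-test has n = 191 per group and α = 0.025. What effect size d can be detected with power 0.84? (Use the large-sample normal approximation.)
d ≈ 0.33

Minimum detectable effect (two-sample t-test, normal approximation):
d = (z_{α/2} + z_β) / √(n/2)
d = (2.241 + 0.994) / √(191/2)
d = 3.236 / 9.772
d ≈ 0.33

By Cohen's convention (0.2 small / 0.5 medium / 0.8 large): small effect.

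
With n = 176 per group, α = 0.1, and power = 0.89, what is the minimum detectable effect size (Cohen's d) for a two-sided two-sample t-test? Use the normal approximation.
d ≈ 0.31

Minimum detectable effect (two-sample t-test, normal approximation):
d = (z_{α/2} + z_β) / √(n/2)
d = (1.645 + 1.227) / √(176/2)
d = 2.871 / 9.381
d ≈ 0.31

By Cohen's convention (0.2 small / 0.5 medium / 0.8 large): small effect.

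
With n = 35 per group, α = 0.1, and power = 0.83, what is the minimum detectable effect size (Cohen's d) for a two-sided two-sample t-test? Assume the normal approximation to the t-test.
d ≈ 0.62

Minimum detectable effect (two-sample t-test, normal approximation):
d = (z_{α/2} + z_β) / √(n/2)
d = (1.645 + 0.954) / √(35/2)
d = 2.599 / 4.183
d ≈ 0.62

By Cohen's convention (0.2 small / 0.5 medium / 0.8 large): medium effect.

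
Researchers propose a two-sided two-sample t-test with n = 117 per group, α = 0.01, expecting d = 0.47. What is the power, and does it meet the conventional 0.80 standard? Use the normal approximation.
Power ≈ 0.85; the study is adequately powered (power ≥ 0.80)

Power calculation (two-sample t-test, normal approximation):
z_β = d · √(n/2) - z_{α/2}
z_β = 0.47 · √(117/2) - 2.576
z_β = 0.47 · 7.649 - 2.576
z_β = 1.019

Power = Φ(z_β) = Φ(1.019) ≈ 0.846

Effect size d = 0.47 is small by Cohen's convention (0.2/0.5/0.8).

Threshold: power ≥ 0.80 is conventionally adequate.
Power ≈ 0.85 → the study is adequately powered (power ≥ 0.80).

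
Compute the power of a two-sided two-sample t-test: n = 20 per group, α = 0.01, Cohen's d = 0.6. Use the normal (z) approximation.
Power ≈ 0.25

Power calculation (two-sample t-test, normal approximation):
z_β = d · √(n/2) - z_{α/2}
z_β = 0.6 · √(20/2) - 2.576
z_β = 0.6 · 3.162 - 2.576
z_β = -0.678

Power = Φ(z_β) = Φ(-0.678) ≈ 0.249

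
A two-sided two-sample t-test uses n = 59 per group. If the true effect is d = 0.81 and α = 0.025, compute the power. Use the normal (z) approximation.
Power ≈ 0.98

Power calculation (two-sample t-test, normal approximation):
z_β = d · √(n/2) - z_{α/2}
z_β = 0.81 · √(59/2) - 2.241
z_β = 0.81 · 5.431 - 2.241
z_β = 2.158

Power = Φ(z_β) = Φ(2.158) ≈ 0.985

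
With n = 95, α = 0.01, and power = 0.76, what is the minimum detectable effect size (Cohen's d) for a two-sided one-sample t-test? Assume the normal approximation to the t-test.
d ≈ 0.34

Minimum detectable effect (one-sample t-test, normal approximation):
d = (z_{α/2} + z_β) / √n
d = (2.576 + 0.706) / √95
d = 3.282 / 9.747
d ≈ 0.34

By Cohen's convention (0.2 small / 0.5 medium / 0.8 large): small effect.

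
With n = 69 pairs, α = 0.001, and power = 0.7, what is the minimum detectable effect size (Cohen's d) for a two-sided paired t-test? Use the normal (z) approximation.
d ≈ 0.46

Minimum detectable effect (paired t-test, normal approximation):
d = (z_{α/2} + z_β) / √n
d = (3.291 + 0.524) / √69
d = 3.815 / 8.307
d ≈ 0.46

By Cohen's convention (0.2 small / 0.5 medium / 0.8 large): small effect.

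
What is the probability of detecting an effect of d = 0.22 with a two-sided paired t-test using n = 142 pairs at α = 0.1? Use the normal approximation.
Power ≈ 0.84

Power calculation (paired t-test, normal approximation):
z_β = d · √n - z_{α/2}
z_β = 0.22 · √142 - 1.645
z_β = 0.22 · 11.916 - 1.645
z_β = 0.977

Power = Φ(z_β) = Φ(0.977) ≈ 0.836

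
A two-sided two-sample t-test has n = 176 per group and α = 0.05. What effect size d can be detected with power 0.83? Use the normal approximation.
d ≈ 0.31

Minimum detectable effect (two-sample t-test, normal approximation):
d = (z_{α/2} + z_β) / √(n/2)
d = (1.960 + 0.954) / √(176/2)
d = 2.914 / 9.381
d ≈ 0.31

By Cohen's convention (0.2 small / 0.5 medium / 0.8 large): small effect.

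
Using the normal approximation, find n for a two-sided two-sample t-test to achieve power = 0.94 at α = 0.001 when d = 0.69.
n = 99 per group

Sample size formula (two-sample t-test, normal approximation):
n = 2 · ((z_{α/2} + z_β) / d)²

z_{α/2} = 3.291 (for α = 0.001, two-sided)
z_β = 1.555 (for power = 0.94)
d = 0.69

n = 2 · ((3.291 + 1.555) / 0.69)²
n = 2 · (7.023)²
n ≈ 98.65
Round up to the next whole number: n = 99 per group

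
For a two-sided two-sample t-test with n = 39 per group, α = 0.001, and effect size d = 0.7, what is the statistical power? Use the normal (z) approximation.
Power ≈ 0.42

Power calculation (two-sample t-test, normal approximation):
z_β = d · √(n/2) - z_{α/2}
z_β = 0.7 · √(39/2) - 3.291
z_β = 0.7 · 4.416 - 3.291
z_β = -0.199

Power = Φ(z_β) = Φ(-0.199) ≈ 0.421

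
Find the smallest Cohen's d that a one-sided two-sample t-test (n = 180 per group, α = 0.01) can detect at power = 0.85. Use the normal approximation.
d ≈ 0.35

Minimum detectable effect (two-sample t-test, normal approximation):
d = (z_α + z_β) / √(n/2)
d = (2.326 + 1.036) / √(180/2)
d = 3.363 / 9.487
d ≈ 0.35

By Cohen's convention (0.2 small / 0.5 medium / 0.8 large): small effect.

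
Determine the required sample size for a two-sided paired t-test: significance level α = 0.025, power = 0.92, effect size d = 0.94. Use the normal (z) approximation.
n = 16 pairs

Sample size formula (paired t-test, normal approximation):
n = ((z_{α/2} + z_β) / d)²

z_{α/2} = 2.241 (for α = 0.025, two-sided)
z_β = 1.405 (for power = 0.92)
d = 0.94

n = ((2.241 + 1.405) / 0.94)²
n = (3.879)²
n ≈ 15.05
Round up to the next whole number: n = 16 pairs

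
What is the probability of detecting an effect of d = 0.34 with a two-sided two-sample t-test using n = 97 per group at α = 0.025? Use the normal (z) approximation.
Power ≈ 0.55

Power calculation (two-sample t-test, normal approximation):
z_β = d · √(n/2) - z_{α/2}
z_β = 0.34 · √(97/2) - 2.241
z_β = 0.34 · 6.964 - 2.241
z_β = 0.126

Power = Φ(z_β) = Φ(0.126) ≈ 0.550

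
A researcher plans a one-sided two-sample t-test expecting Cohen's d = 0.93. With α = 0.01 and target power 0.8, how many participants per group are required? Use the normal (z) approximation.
n = 24 per group

Sample size formula (two-sample t-test, normal approximation):
n = 2 · ((z_α + z_β) / d)²

z_α = 2.326 (for α = 0.01, one-sided)
z_β = 0.842 (for power = 0.8)
d = 0.93

n = 2 · ((2.326 + 0.842) / 0.93)²
n = 2 · (3.406)²
n ≈ 23.20
Round up to the next whole number: n = 24 per group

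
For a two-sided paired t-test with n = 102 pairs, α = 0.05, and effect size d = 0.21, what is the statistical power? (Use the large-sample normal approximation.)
Power ≈ 0.56

Power calculation (paired t-test, normal approximation):
z_β = d · √n - z_{α/2}
z_β = 0.21 · √102 - 1.960
z_β = 0.21 · 10.100 - 1.960
z_β = 0.161

Power = Φ(z_β) = Φ(0.161) ≈ 0.564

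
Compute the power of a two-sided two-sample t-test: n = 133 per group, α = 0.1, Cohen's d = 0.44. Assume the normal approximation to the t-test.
Power ≈ 0.97

Power calculation (two-sample t-test, normal approximation):
z_β = d · √(n/2) - z_{α/2}
z_β = 0.44 · √(133/2) - 1.645
z_β = 0.44 · 8.155 - 1.645
z_β = 1.943

Power = Φ(z_β) = Φ(1.943) ≈ 0.974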